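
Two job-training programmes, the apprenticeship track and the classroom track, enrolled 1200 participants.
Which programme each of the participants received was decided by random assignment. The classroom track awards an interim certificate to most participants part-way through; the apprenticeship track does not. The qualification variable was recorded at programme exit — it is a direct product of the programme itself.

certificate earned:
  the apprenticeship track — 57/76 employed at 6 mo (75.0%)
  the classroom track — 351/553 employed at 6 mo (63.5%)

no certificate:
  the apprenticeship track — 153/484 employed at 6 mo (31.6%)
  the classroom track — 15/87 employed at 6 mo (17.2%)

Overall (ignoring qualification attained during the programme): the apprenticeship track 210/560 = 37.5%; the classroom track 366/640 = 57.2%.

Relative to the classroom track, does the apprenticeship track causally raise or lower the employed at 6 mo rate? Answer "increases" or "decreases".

The qualification attained during the programme-specific comparison favours the apprenticeship track throughout, but the pooled figures favour the classroom track. The question is whether to condition on qualification attained during the programme.
Because the programme influences qualification attained during the programme, qualification attained during the programme is a post-treatment mediator, not a confounder. Stratifying on it would bias the estimate; the causal effect is the crude pooled difference.
Pooled: the apprenticeship track 37.5% vs the classroom track 57.2%; the classroom track is higher overall.

decreases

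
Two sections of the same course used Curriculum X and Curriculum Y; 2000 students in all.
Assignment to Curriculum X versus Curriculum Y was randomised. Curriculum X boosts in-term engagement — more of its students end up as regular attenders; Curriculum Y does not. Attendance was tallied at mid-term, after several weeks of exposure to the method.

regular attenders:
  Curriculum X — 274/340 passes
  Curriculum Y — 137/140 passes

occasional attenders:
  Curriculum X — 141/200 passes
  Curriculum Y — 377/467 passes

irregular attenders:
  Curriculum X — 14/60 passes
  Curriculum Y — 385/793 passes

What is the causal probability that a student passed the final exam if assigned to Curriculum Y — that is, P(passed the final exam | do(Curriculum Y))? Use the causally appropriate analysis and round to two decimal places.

Stratifying would compare teaching methods among students the teaching methods themselves sorted into mid-term attendance groups — a form of selection on an intermediate. The unconditioned pooled rates give the total causal effect.
So P(outcome | do(Curriculum Y)) is just the pooled rate for Curriculum Y: 899/1400 = 0.642.

0.64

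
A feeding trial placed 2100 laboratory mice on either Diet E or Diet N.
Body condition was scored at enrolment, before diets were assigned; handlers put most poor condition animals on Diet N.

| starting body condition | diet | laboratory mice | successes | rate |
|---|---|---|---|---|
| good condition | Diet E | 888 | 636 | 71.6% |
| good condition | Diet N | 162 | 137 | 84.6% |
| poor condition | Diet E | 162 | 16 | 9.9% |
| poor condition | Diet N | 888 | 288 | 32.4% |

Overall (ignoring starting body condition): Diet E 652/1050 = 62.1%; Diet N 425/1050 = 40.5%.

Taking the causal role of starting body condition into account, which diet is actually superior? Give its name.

Nothing the diet does changes starting body condition; the imbalance is an allocation artefact. With starting body condition also predicting the outcome, the pooled figure is confounded, and the within-stratum comparison is the causal one.
Within each level — good condition: 71.6% vs 84.6%; poor condition: 9.9% vs 32.4% — Diet N is higher every time.

Diet N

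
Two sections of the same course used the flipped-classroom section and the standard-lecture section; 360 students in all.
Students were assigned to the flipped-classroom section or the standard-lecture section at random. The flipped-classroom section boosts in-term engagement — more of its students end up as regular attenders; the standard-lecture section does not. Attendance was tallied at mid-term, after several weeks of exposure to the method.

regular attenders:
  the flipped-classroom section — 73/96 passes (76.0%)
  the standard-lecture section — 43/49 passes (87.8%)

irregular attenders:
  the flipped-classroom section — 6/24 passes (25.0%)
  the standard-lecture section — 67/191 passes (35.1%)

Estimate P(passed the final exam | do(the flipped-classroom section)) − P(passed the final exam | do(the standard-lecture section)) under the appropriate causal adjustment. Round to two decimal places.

Within every mid-term attendance level the standard-lecture section has the higher rate, yet pooled the flipped-classroom section does — Simpson's reversal.
Because the teaching method influences mid-term attendance, mid-term attendance is a post-treatment mediator, not a confounder. Stratifying on it would bias the estimate; the causal effect is the crude pooled difference.
The causal difference is the pooled difference: 0.658 − 0.458 = +0.200.

+0.20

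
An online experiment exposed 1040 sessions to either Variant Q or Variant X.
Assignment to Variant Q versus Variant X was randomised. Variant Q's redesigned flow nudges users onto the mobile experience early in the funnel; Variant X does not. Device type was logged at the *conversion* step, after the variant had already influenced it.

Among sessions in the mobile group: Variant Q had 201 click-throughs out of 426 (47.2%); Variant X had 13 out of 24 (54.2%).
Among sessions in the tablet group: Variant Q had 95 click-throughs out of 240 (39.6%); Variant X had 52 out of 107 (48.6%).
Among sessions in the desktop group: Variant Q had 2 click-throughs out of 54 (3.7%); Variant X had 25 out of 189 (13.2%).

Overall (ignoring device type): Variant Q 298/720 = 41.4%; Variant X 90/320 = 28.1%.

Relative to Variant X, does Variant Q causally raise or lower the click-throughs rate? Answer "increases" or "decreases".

increases

The stratified and pooled comparisons disagree (Variant X wins within each device type; Variant Q wins overall), so the answer turns on the causal role of device type.
Device type lies on the pathway variant → device type → outcome, so adjusting for it blocks the indirect effect. For the total causal effect of variant, use the unadjusted pooled rates.
Pooled: Variant Q 41.4% vs Variant X 28.1%; Variant Q is higher overall.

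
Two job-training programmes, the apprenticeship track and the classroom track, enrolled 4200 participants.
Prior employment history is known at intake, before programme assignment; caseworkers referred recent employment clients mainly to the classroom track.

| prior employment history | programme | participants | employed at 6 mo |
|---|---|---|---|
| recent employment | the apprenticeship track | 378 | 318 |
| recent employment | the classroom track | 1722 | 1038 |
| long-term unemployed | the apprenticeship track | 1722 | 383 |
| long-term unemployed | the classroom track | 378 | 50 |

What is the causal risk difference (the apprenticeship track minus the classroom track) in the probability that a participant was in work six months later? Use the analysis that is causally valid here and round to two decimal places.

The imbalance in prior employment history arose from how participants were allocated, not from anything the programme did; and prior employment history independently affects the outcome. The pooled gap is confounded — condition on prior employment history.
Adjusting over the population distribution of prior employment history: 0.500·(0.841−0.603) + 0.500·(0.222−0.132) = +0.164.

+0.16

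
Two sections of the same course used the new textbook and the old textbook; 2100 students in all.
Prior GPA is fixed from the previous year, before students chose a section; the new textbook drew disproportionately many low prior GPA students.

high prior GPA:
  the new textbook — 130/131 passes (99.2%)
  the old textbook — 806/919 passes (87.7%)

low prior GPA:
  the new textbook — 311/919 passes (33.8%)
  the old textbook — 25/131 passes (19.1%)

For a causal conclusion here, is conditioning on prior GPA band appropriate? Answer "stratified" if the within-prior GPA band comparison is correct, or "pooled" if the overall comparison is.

Since prior GPA band is a pre-existing factor (not a product of the teaching method) and it affects the outcome on its own, it is a confounder. The stratified rates, not the pooled rate, identify the causal effect.
Within each level — high prior GPA: 99.2% vs 87.7%; low prior GPA: 33.8% vs 19.1% — the new textbook is higher every time.

stratified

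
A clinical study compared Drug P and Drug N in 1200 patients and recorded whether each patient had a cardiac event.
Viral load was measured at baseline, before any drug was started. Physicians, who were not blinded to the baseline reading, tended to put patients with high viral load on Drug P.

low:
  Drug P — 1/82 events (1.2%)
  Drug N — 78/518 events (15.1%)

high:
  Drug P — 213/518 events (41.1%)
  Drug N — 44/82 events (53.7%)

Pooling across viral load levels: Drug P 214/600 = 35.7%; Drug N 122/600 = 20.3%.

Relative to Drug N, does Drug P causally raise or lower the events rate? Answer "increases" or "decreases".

Viral load is set before the drug has any effect — it is not caused by the drug — and it independently drives the outcome. That makes it a confounder, so the causal comparison is within viral load levels.
Within each level — low: 1.2% vs 15.1%; high: 41.1% vs 53.7% — Drug P is lower every time.

decreases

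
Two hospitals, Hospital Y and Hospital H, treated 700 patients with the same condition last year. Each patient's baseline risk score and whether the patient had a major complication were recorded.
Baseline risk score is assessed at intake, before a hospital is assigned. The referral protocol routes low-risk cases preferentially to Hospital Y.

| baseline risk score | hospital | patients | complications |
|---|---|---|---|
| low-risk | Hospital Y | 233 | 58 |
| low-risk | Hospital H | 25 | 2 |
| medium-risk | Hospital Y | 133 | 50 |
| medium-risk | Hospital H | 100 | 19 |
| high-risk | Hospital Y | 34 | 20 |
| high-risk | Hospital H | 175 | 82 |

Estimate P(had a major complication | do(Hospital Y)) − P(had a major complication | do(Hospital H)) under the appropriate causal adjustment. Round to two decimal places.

Hospital H is lower inside every baseline risk score stratum but Hospital Y is lower in aggregate. Whether to stratify depends on how baseline risk score relates to the hospital.
Baseline risk score is set before the hospital has any effect — it is not caused by the hospital — and it independently drives the outcome. That makes it a confounder, so the causal comparison is within baseline risk score levels.
Adjusting over the population distribution of baseline risk score: 0.369·(0.249−0.080) + 0.333·(0.376−0.190) + 0.299·(0.588−0.469) = +0.160.

+0.16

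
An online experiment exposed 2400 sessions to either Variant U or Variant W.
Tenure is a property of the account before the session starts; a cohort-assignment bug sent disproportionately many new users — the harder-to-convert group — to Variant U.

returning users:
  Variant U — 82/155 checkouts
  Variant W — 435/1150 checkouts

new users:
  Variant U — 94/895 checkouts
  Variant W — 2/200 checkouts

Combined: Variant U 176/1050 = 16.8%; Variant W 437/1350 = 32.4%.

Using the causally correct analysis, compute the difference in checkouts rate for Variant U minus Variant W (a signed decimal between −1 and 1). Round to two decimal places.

The user tenure-specific comparison favours Variant U throughout, but the pooled figures favour Variant W. The question is whether to condition on user tenure.
The imbalance in user tenure arose from how sessions were allocated, not from anything the variant did; and user tenure independently affects the outcome. The pooled gap is confounded — condition on user tenure.
Adjusting over the population distribution of user tenure: 0.544·(0.529−0.378) + 0.456·(0.105−0.010) = +0.125.

+0.13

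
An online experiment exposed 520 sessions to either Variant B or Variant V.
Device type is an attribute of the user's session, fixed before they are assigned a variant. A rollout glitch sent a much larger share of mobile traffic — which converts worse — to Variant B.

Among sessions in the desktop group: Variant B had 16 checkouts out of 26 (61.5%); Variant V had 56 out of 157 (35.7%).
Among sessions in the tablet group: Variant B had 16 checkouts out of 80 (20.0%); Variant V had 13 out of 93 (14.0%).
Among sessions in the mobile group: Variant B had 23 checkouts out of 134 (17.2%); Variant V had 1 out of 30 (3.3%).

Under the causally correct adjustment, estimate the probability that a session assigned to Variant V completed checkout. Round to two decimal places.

Device type satisfies the back-door criterion: it is not a descendant of the variant, and it blocks the spurious path from variant to outcome. Adjusting for it (i.e., using the within-device type rates) gives the causal effect.
Standardising Variant V to the population device type mix: 0.352·56/157 + 0.333·13/93 + 0.315·1/30 = 0.183.

0.18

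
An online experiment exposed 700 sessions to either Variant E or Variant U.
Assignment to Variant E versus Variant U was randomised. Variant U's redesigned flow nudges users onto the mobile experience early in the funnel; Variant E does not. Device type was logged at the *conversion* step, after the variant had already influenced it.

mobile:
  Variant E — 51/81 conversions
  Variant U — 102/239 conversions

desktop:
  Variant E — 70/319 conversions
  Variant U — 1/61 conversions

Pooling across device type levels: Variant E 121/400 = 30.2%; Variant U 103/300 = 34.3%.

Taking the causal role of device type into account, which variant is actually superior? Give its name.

Device type lies on the pathway variant → device type → outcome, so adjusting for it blocks the indirect effect. For the total causal effect of variant, use the unadjusted pooled rates.
Pooled: Variant E 30.2% vs Variant U 34.3%; Variant U is higher overall.

Variant U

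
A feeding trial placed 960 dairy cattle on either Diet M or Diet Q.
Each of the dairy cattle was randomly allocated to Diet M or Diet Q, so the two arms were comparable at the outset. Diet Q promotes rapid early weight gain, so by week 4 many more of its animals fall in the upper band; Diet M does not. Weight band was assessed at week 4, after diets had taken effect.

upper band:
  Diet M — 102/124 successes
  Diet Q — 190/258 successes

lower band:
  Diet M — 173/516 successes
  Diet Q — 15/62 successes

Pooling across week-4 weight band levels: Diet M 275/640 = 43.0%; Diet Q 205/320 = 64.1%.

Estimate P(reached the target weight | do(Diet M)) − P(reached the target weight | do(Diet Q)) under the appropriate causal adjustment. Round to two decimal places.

-0.21

Within every week-4 weight band level Diet M has the higher rate, yet pooled Diet Q does — Simpson's reversal.
Week-4 weight band lies on the pathway diet → week-4 weight band → outcome, so adjusting for it blocks the indirect effect. For the total causal effect of diet, use the unadjusted pooled rates.
The causal difference is the pooled difference: 0.430 − 0.641 = -0.211.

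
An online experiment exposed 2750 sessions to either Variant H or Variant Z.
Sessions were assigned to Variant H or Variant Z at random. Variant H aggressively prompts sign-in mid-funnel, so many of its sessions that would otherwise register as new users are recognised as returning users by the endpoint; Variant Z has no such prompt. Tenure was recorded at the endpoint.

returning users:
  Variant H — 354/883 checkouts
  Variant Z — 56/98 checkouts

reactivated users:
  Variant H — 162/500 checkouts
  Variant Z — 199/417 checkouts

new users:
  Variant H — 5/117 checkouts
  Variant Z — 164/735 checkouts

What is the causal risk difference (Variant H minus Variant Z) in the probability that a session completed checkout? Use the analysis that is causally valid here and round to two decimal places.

User tenure here is a post-treatment variable shaped by the variant; conditioning on it would introduce bias rather than remove it. The overall comparison is the causal one.
The causal difference is the pooled difference: 0.347 − 0.335 = +0.012.

+0.01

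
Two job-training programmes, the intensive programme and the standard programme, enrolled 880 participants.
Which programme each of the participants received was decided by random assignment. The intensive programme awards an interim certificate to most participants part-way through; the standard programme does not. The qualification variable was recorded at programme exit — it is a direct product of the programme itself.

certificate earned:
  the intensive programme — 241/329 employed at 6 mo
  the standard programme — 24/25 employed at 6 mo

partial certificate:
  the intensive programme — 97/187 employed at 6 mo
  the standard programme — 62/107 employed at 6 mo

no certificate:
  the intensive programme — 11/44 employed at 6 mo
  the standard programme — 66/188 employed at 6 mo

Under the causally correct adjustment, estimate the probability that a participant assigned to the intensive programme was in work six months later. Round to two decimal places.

Because the programme influences qualification attained during the programme, qualification attained during the programme is a post-treatment mediator, not a confounder. Stratifying on it would bias the estimate; the causal effect is the crude pooled difference.
So P(outcome | do(the intensive programme)) is just the pooled rate for the intensive programme: 349/560 = 0.623.

0.62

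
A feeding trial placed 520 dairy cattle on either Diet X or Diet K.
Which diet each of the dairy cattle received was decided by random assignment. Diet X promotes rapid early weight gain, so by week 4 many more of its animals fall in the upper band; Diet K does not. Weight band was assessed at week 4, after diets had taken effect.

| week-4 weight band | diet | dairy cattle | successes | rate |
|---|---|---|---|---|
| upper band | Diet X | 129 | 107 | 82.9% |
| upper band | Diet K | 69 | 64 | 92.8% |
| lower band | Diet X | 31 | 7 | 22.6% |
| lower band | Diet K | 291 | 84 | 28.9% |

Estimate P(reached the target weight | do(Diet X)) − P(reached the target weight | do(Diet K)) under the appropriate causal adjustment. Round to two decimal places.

The stratified and pooled comparisons disagree (Diet K wins within each week-4 weight band; Diet X wins overall), so the answer turns on the causal role of week-4 weight band.
Week-4 weight band is recorded after the diet and is itself shifted by it — it sits on the causal path from diet to outcome. Conditioning on a mediator would strip out part of the effect we want; the pooled comparison gives the total causal effect.
The causal difference is the pooled difference: 0.713 − 0.411 = +0.301.

+0.30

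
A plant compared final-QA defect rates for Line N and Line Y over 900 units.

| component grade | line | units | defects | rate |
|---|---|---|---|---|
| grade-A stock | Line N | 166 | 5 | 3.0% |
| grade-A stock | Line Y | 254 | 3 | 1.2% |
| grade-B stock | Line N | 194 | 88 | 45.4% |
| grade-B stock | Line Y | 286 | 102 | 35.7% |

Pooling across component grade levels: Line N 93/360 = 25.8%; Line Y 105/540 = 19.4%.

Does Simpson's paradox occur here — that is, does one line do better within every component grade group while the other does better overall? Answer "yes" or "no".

Within each component grade level (grade-A stock 3.0% vs 1.2%; grade-B stock 45.4% vs 35.7%), Line Y has the lower rate every time. Pooled: 25.8% vs 19.4% — Line Y has the lower rate overall. They agree.

no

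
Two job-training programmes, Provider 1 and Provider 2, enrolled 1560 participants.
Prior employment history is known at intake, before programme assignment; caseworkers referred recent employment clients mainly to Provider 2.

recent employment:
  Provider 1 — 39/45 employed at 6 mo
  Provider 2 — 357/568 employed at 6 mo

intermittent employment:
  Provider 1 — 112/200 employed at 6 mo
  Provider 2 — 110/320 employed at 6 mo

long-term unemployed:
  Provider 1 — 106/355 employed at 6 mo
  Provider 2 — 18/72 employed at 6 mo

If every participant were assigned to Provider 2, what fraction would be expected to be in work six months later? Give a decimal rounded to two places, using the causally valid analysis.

Within every prior employment history level Provider 1 has the higher rate, yet pooled Provider 2 does — Simpson's reversal.
Here prior employment history is a common cause — it drives both which programme a case falls under and the outcome. The crude comparison mixes populations; the stratum-specific rates are the causally relevant ones.
Standardising Provider 2 to the population prior employment history mix: 0.393·357/568 + 0.333·110/320 + 0.274·18/72 = 0.430.

0.43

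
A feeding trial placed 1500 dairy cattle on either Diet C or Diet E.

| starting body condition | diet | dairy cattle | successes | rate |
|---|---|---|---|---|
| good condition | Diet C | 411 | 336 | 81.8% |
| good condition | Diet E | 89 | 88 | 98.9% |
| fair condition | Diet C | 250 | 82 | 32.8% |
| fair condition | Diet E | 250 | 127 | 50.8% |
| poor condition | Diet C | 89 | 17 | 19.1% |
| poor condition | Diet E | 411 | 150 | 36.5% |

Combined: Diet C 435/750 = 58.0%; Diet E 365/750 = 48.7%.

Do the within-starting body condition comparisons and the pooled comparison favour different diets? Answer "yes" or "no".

yes

Within each starting body condition level (good condition 81.8% vs 98.9%; fair condition 32.8% vs 50.8%; poor condition 19.1% vs 36.5%), Diet E has the higher rate every time. Pooled: 58.0% vs 48.7% — Diet C has the higher rate overall. The two comparisons disagree.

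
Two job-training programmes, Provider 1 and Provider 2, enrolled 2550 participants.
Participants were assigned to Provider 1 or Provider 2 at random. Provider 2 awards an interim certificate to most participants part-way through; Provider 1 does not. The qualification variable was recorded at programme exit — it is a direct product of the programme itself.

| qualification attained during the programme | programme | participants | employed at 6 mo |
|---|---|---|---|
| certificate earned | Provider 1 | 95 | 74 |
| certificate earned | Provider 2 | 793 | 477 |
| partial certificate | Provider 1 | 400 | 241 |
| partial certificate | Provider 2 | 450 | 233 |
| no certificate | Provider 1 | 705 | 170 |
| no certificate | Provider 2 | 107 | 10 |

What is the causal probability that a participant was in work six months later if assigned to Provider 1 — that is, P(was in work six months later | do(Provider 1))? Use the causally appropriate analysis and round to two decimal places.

The stratified and pooled comparisons disagree (Provider 1 wins within each qualification attained during the programme; Provider 2 wins overall), so the answer turns on the causal role of qualification attained during the programme.
Because the programme influences qualification attained during the programme, qualification attained during the programme is a post-treatment mediator, not a confounder. Stratifying on it would bias the estimate; the causal effect is the crude pooled difference.
So P(outcome | do(Provider 1)) is just the pooled rate for Provider 1: 485/1200 = 0.404.

0.40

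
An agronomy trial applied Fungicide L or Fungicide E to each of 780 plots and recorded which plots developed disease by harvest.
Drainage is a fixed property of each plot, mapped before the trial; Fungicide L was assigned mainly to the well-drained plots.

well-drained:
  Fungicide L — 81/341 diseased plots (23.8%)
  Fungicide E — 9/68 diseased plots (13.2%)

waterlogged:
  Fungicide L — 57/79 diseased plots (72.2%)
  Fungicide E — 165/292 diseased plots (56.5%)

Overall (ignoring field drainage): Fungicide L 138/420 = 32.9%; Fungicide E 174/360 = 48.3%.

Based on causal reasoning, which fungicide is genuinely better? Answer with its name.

Fungicide E is lower inside every field drainage stratum but Fungicide L is lower in aggregate. Whether to stratify depends on how field drainage relates to the fungicide.
Field drainage differs across fungicides for reasons unrelated to any effect of the fungicide itself, and it separately predicts the outcome — a classic confounder. We must compare within field drainage levels.
Within each level — well-drained: 23.8% vs 13.2%; waterlogged: 72.2% vs 56.5% — Fungicide E is lower every time.

Fungicide E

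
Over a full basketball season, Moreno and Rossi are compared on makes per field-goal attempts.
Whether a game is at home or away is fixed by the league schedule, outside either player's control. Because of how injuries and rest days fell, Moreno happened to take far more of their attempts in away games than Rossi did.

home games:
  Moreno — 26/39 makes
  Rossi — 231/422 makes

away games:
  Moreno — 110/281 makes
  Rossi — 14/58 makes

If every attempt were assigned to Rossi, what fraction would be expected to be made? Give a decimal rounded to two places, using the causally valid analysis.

Game venue is set before the player has any effect — it is not caused by the player — and it independently drives the outcome. That makes it a confounder, so the causal comparison is within game venue levels.
Standardising Rossi to the population game venue mix: 0.576·231/422 + 0.424·14/58 = 0.418.

0.42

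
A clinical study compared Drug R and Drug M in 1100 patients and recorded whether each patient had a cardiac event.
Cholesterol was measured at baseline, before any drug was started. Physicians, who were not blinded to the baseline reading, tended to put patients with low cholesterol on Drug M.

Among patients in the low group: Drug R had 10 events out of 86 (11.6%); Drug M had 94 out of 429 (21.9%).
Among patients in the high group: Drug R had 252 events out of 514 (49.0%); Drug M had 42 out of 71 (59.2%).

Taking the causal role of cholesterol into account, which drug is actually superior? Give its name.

Since cholesterol is a pre-existing factor (not a product of the drug) and it affects the outcome on its own, it is a confounder. The stratified rates, not the pooled rate, identify the causal effect.
Within each level — low: 11.6% vs 21.9%; high: 49.0% vs 59.2% — Drug R is lower every time.

Drug R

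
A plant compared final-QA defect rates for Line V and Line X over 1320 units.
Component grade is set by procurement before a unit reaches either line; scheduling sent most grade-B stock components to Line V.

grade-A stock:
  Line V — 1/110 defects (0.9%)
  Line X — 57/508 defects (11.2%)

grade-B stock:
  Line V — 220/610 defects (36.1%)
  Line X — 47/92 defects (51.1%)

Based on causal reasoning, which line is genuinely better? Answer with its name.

Line V

Here component grade is a common cause — it drives both which line a case falls under and the outcome. The crude comparison mixes populations; the stratum-specific rates are the causally relevant ones.
Within each level — grade-A stock: 0.9% vs 11.2%; grade-B stock: 36.1% vs 51.1% — Line V is lower every time.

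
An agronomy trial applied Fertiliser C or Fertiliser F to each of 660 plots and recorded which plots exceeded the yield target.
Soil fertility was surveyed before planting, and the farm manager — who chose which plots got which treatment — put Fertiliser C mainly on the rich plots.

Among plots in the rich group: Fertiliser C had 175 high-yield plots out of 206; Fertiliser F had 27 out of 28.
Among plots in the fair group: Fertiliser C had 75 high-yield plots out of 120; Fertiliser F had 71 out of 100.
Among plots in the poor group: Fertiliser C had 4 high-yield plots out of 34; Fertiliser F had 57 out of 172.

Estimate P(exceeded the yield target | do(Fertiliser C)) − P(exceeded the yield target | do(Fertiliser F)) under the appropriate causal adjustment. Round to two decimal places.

Since soil fertility is a pre-existing factor (not a product of the fertiliser) and it affects the outcome on its own, it is a confounder. The stratified rates, not the pooled rate, identify the causal effect.
Adjusting over the population distribution of soil fertility: 0.355·(0.850−0.964) + 0.333·(0.625−0.710) + 0.312·(0.118−0.331) = -0.136.

-0.14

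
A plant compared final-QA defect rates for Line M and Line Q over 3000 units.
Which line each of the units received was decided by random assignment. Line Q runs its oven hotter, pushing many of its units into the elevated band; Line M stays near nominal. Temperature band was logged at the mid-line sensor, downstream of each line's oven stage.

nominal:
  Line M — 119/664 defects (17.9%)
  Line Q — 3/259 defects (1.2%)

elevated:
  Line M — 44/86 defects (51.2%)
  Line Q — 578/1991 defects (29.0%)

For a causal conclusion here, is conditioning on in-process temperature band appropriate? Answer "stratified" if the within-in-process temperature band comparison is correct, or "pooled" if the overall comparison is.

Line Q is lower inside every in-process temperature band stratum but Line M is lower in aggregate. Whether to stratify depends on how in-process temperature band relates to the line.
In-process temperature band is downstream of the line. One should not condition on a consequence of treatment, so the overall rates are the right comparison.
Pooled: Line M 21.7% vs Line Q 25.8%; Line M is lower overall.

pooled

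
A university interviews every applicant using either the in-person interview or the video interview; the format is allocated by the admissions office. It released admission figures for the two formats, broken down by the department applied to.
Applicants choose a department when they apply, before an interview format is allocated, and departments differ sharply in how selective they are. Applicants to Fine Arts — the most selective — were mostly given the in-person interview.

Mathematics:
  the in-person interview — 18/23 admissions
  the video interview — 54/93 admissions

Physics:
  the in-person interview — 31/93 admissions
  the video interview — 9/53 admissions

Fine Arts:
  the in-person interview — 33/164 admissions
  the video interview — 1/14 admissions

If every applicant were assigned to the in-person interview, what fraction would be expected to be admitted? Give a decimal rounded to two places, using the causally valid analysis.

0.40

Nothing the interview format does changes department; the imbalance is an allocation artefact. With department also predicting the outcome, the pooled figure is confounded, and the within-stratum comparison is the causal one.
Standardising the in-person interview to the population department mix: 0.264·18/23 + 0.332·31/93 + 0.405·33/164 = 0.398.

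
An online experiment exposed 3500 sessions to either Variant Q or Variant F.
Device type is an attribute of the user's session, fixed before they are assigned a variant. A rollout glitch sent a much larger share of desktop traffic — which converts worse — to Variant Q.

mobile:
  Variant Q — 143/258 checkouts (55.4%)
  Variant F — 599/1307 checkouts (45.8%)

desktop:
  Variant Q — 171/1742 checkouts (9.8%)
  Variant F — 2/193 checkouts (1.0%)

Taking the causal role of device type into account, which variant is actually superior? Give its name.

Variant Q

The stratified and pooled comparisons disagree (Variant Q wins within each device type; Variant F wins overall), so the answer turns on the causal role of device type.
Device type differs across variants for reasons unrelated to any effect of the variant itself, and it separately predicts the outcome — a classic confounder. We must compare within device type levels.
Within each level — mobile: 55.4% vs 45.8%; desktop: 9.8% vs 1.0% — Variant Q is higher every time.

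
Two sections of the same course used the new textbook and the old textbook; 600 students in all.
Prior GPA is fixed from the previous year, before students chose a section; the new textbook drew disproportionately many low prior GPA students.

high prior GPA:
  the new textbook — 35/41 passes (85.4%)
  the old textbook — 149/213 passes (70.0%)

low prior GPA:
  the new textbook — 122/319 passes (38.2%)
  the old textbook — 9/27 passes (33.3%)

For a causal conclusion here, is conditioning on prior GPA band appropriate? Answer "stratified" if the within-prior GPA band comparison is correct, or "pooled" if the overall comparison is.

stratified

The stratified and pooled comparisons disagree (the new textbook wins within each prior GPA band; the old textbook wins overall), so the answer turns on the causal role of prior GPA band.
Prior GPA band is set before the teaching method has any effect — it is not caused by the teaching method — and it independently drives the outcome. That makes it a confounder, so the causal comparison is within prior GPA band levels.
Within each level — high prior GPA: 85.4% vs 70.0%; low prior GPA: 38.2% vs 33.3% — the new textbook is higher every time.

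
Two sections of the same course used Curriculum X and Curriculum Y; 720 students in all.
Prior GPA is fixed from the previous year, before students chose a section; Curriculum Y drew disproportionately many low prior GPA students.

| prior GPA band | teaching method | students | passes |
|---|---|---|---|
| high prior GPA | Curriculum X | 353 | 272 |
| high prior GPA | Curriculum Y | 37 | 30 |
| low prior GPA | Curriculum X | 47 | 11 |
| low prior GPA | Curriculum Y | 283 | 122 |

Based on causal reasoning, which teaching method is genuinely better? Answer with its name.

Here prior GPA band is a common cause — it drives both which teaching method a case falls under and the outcome. The crude comparison mixes populations; the stratum-specific rates are the causally relevant ones.
Within each level — high prior GPA: 77.1% vs 81.1%; low prior GPA: 23.4% vs 43.1% — Curriculum Y is higher every time.

Curriculum Y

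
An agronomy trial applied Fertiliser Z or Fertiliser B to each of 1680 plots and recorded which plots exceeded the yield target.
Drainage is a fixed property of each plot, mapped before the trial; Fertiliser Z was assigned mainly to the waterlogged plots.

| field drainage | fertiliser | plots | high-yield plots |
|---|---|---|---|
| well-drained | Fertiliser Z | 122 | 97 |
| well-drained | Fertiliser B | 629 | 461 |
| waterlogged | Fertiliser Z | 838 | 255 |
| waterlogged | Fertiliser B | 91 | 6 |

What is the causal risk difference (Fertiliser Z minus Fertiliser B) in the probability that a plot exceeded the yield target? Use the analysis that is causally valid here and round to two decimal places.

Within every field drainage level Fertiliser Z has the higher rate, yet pooled Fertiliser B does — Simpson's reversal.
Field drainage satisfies the back-door criterion: it is not a descendant of the fertiliser, and it blocks the spurious path from fertiliser to outcome. Adjusting for it (i.e., using the within-field drainage rates) gives the causal effect.
Adjusting over the population distribution of field drainage: 0.447·(0.795−0.733) + 0.553·(0.304−0.066) = +0.160.

+0.16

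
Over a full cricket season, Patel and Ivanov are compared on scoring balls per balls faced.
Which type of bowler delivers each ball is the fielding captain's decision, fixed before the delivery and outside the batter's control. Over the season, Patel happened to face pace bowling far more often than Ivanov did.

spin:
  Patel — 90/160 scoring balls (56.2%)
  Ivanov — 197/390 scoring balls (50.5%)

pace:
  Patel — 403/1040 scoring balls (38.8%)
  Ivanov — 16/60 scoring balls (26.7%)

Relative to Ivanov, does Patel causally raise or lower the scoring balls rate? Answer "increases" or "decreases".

The stratified and pooled comparisons disagree (Patel wins within each bowling type; Ivanov wins overall), so the answer turns on the causal role of bowling type.
Bowling type is set before the player has any effect — it is not caused by the player — and it independently drives the outcome. That makes it a confounder, so the causal comparison is within bowling type levels.
Within each level — spin: 56.2% vs 50.5%; pace: 38.8% vs 26.7% — Patel is higher every time.

increases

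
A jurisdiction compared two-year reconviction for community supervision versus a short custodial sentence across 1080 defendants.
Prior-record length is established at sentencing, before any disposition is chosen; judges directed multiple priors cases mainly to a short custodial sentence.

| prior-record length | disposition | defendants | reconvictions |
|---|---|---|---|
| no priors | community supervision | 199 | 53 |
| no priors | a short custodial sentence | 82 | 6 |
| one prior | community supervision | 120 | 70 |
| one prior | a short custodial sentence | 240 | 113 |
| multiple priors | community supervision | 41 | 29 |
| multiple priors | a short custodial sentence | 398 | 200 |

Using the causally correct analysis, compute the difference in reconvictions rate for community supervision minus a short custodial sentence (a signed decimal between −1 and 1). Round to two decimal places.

Prior-record length satisfies the back-door criterion: it is not a descendant of the disposition, and it blocks the spurious path from disposition to outcome. Adjusting for it (i.e., using the within-prior-record length rates) gives the causal effect.
Adjusting over the population distribution of prior-record length: 0.260·(0.266−0.073) + 0.333·(0.583−0.471) + 0.406·(0.707−0.503) = +0.171.

+0.17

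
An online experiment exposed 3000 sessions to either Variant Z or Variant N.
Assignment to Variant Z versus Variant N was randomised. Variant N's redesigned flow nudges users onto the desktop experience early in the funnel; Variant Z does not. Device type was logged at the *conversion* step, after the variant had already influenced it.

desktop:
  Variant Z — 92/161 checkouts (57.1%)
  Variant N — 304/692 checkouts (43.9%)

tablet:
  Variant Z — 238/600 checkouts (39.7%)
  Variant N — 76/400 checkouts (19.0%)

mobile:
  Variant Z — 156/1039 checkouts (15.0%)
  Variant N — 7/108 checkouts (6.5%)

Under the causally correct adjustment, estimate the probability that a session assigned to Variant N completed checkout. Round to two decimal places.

Device type is downstream of the variant. One should not condition on a consequence of treatment, so the overall rates are the right comparison.
So P(outcome | do(Variant N)) is just the pooled rate for Variant N: 387/1200 = 0.323.

0.32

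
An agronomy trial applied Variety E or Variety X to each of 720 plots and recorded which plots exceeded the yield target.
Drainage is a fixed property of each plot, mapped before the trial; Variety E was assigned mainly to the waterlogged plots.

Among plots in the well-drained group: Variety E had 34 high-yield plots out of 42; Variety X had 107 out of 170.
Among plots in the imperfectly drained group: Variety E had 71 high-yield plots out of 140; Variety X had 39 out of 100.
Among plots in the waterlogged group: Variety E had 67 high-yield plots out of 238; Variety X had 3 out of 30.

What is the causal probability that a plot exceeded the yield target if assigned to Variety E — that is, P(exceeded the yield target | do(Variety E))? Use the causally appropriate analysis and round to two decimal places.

0.51

Variety E is higher inside every field drainage stratum but Variety X is higher in aggregate. Whether to stratify depends on how field drainage relates to the variety.
Since field drainage is a pre-existing factor (not a product of the variety) and it affects the outcome on its own, it is a confounder. The stratified rates, not the pooled rate, identify the causal effect.
Standardising Variety E to the population field drainage mix: 0.294·34/42 + 0.333·71/140 + 0.372·67/238 = 0.512.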